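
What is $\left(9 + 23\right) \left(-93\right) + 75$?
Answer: $-2901$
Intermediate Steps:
$\left(9 + 23\right) \left(-93\right) + 75 = 32 \left(-93\right) + 75 = -2976 + 75 = -2901$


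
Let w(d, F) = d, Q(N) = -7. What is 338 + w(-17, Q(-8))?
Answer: 321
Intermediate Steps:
338 + w(-17, Q(-8)) = 338 - 17 = 321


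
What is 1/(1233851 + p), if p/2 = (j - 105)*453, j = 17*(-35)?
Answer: 1/599651 ≈ 1.6676e-6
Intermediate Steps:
j = -595
p = -634200 (p = 2*((-595 - 105)*453) = 2*(-700*453) = 2*(-317100) = -634200)
1/(1233851 + p) = 1/(1233851 - 634200) = 1/599651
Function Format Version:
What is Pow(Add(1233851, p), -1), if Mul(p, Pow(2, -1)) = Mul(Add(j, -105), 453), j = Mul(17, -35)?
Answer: Rational(1, 599651) ≈ 1.6676e-6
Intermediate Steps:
j = -595
p = -634200 (p = Mul(2, Mul(Add(-595, -105), 453)) = Mul(2, Mul(-700, 453)) = Mul(2, -317100) = -634200)
Pow(Add(1233851, p), -1) = Pow(Add(1233851, -634200), -1) = Pow(599651, -1) = Rational(1, 599651)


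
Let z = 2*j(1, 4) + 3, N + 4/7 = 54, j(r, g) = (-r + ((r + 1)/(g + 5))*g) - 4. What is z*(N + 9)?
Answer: -20539/63 ≈ -326.02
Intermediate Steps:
j(r, g) = -4 - r + g*(1 + r)/(5 + g) (j(r, g) = (-r + ((1 + r)/(5 + g))*g) - 4 = (-r + g*(1 + r)/(5 + g)) - 4 = -4 - r + g*(1 + r)/(5 + g))
N = 374/7 (N = -4/7 + 54 = 374/7 ≈ 53.429)
z = -47/9 (z = 2*((-20 - 5*1 - 3*4)/(5 + 4)) + 3 = 2*((-20 - 5 - 12)/9) + 3 = 2*((1/9)*(-37)) + 3 = 2*(-37/9) + 3 = -74/9 + 3 = -47/9 ≈ -5.2222)
z*(N + 9) = -47*(374/7 + 9)/9 = -47/9*437/7 = -20539/63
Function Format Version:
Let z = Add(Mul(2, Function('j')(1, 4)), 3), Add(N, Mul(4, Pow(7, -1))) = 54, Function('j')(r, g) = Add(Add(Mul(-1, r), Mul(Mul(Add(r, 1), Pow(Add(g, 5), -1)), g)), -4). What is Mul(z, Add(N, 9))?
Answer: Rational(-20539, 63) ≈ -326.02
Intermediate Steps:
Function('j')(r, g) = Add(-4, Mul(-1, r), Mul(g, Pow(Add(5, g), -1), Add(1, r))) (Function('j')(r, g) = Add(Add(Mul(-1, r), Mul(Mul(Add(1, r), Pow(Add(5, g), -1)), g)), -4) = Add(Add(Mul(-1, r), Mul(Mul(Pow(Add(5, g), -1), Add(1, r)), g)), -4) = Add(Add(Mul(-1, r), Mul(g, Pow(Add(5, g), -1), Add(1, r))), -4) = Add(-4, Mul(-1, r), Mul(g, Pow(Add(5, g), -1), Add(1, r))))
N = Rational(374, 7) (N = Add(Rational(-4, 7), 54) = Rational(374, 7) ≈ 53.429)
z = Rational(-47, 9) (z = Add(Mul(2, Mul(Pow(Add(5, 4), -1), Add(-20, Mul(-5, 1), Mul(-3, 4)))), 3) = Add(Mul(2, Mul(Pow(9, -1), Add(-20, -5, -12))), 3) = Add(Mul(2, Mul(Rational(1, 9), -37)), 3) = Add(Mul(2, Rational(-37, 9)), 3) = Add(Rational(-74, 9), 3) = Rational(-47, 9) ≈ -5.2222)
Mul(z, Add(N, 9)) = Mul(Rational(-47, 9), Add(Rational(374, 7), 9)) = Mul(Rational(-47, 9), Rational(437, 7)) = Rational(-20539, 63)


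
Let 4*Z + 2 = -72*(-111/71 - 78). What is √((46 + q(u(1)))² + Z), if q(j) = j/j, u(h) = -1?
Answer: 13*√434378/142 ≈ 60.338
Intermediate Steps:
q(j) = 1
Z = 203293/142 (Z = -½ + (-72*(-111/71 - 78))/4 = -½ + (-72*(-5649/71))/4 = -½ + (¼)*(406728/71) = -½ + 101682/71 = 203293/142 ≈ 1431.6)
√((46 + q(u(1)))² + Z) = √((46 + 1)² + 203293/142) = √(47² + 203293/142) = √(2209 + 203293/142) = √(516971/142) = 13*√434378/142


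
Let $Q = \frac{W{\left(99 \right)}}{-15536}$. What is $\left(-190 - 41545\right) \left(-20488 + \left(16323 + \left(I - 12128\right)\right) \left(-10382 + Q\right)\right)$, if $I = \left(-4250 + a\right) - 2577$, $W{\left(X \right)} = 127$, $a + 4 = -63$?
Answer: $- \frac{18155416834959955}{15536} \approx -1.1686 \cdot 10^{12}$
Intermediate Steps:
$a = -67$ ($a = -4 - 63 = -67$)
$I = -6894$ ($I = \left(-4250 - 67\right) - 2577 = -4317 - 2577 = -6894$)
$Q = - \frac{127}{15536}$ ($Q = \frac{127}{-15536} = 127 \left(- \frac{1}{15536}\right) = - \frac{127}{15536} \approx -0.0081746$)
$\left(-190 - 41545\right) \left(-20488 + \left(16323 + \left(I - 12128\right)\right) \left(-10382 + Q\right)\right) = \left(-190 - 41545\right) \left(-20488 + \left(16323 - 19022\right) \left(-10382 - \frac{127}{15536}\right)\right) = - 41735 \left(-20488 + \left(16323 - 19022\right) \left(- \frac{161294879}{15536}\right)\right) = - 41735 \left(-20488 - - \frac{435334878421}{15536}\right) = - 41735 \left(-20488 + \frac{435334878421}{15536}\right) = \left(-41735\right) \frac{435016576853}{15536} = - \frac{18155416834959955}{15536}$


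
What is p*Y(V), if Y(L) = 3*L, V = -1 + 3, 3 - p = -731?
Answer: 4404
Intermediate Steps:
p = 734 (p = 3 - 1*(-731) = 3 + 731 = 734)
V = 2
p*Y(V) = 734*(3*2) = 734*6 = 4404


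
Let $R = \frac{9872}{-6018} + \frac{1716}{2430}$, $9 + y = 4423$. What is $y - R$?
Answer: $\frac{1793412512}{406215} \approx 4414.9$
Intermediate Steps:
$y = 4414$ ($y = -9 + 4423 = 4414$)
$R = - \frac{379502}{406215}$ ($R = 9872 \left(- \frac{1}{6018}\right) + 1716 \cdot \frac{1}{2430} = - \frac{4936}{3009} + \frac{286}{405} = - \frac{379502}{406215} \approx -0.93424$)
$y - R = 4414 - - \frac{379502}{406215} = 4414 + \frac{379502}{406215} = \frac{1793412512}{406215}$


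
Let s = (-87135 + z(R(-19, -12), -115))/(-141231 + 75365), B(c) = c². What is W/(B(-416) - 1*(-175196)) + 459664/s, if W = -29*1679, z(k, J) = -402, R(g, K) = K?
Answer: 3514584349267327/10161645108 ≈ 3.4587e+5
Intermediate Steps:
W = -48691
s = 87537/65866 (s = (-87135 - 402)/(-141231 + 75365) = -87537/(-65866) = -87537*(-1/65866) = 87537/65866 ≈ 1.3290)
W/(B(-416) - 1*(-175196)) + 459664/s = -48691/((-416)² - 1*(-175196)) + 459664/(87537/65866) = -48691/(173056 + 175196) + 459664*(65866/87537) = -48691/348252 + 30276229024/87537 = 3514584349267327/10161645108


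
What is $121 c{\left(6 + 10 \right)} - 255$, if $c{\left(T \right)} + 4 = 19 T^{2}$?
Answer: $587805$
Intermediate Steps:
$c{\left(T \right)} = -4 + 19 T^{2}$
$121 c{\left(6 + 10 \right)} - 255 = 121 \left(-4 + 19 \left(6 + 10\right)^{2}\right) - 255 = 121 \left(-4 + 19 \cdot 16^{2}\right) - 255 = 121 \left(-4 + 19 \cdot 256\right) - 255 = 121 \left(-4 + 4864\right) - 255 = 121 \cdot 4860 - 255 = 588060 - 255 = 587805$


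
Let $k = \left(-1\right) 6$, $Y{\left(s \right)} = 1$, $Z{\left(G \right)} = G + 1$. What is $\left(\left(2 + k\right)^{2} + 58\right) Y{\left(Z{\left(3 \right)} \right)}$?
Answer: $74$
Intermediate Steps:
$Z{\left(G \right)} = 1 + G$
$k = -6$
$\left(\left(2 + k\right)^{2} + 58\right) Y{\left(Z{\left(3 \right)} \right)} = \left(\left(2 - 6\right)^{2} + 58\right) 1 = \left(\left(-4\right)^{2} + 58\right) 1 = \left(16 + 58\right) 1 = 74 \cdot 1 = 74$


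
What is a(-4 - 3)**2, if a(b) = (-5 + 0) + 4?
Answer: 1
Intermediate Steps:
a(b) = -1 (a(b) = -5 + 4 = -1)
a(-4 - 3)**2 = (-1)**2 = 1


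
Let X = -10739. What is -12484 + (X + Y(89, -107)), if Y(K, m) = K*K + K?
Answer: -15213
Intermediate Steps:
Y(K, m) = K + K**2 (Y(K, m) = K**2 + K = K + K**2)
-12484 + (X + Y(89, -107)) = -12484 + (-10739 + 89*(1 + 89)) = -12484 + (-10739 + 89*90) = -12484 + (-10739 + 8010) = -12484 - 2729 = -15213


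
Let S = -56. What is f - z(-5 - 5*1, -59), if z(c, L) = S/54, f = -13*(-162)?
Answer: 56890/27 ≈ 2107.0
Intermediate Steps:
f = 2106
z(c, L) = -28/27 (z(c, L) = -56/54 = -56*1/54 = -28/27)
f - z(-5 - 5*1, -59) = 2106 - 1*(-28/27) = 2106 + 28/27 = 56890/27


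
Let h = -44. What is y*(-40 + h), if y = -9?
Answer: 756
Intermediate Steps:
y*(-40 + h) = -9*(-40 - 44) = -9*(-84) = 756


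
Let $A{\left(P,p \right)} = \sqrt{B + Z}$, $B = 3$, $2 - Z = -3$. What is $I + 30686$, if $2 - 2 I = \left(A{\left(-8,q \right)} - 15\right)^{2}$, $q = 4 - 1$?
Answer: $\frac{61141}{2} + 30 \sqrt{2} \approx 30613.0$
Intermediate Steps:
$Z = 5$ ($Z = 2 - -3 = 2 + 3 = 5$)
$q = 3$
$A{\left(P,p \right)} = 2 \sqrt{2}$ ($A{\left(P,p \right)} = \sqrt{3 + 5} = \sqrt{8} = 2 \sqrt{2}$)
$I = 1 - \frac{\left(-15 + 2 \sqrt{2}\right)^{2}}{2}$ ($I = 1 - \frac{\left(2 \sqrt{2} - 15\right)^{2}}{2} = 1 - \frac{\left(-15 + 2 \sqrt{2}\right)^{2}}{2} \approx -73.074$)
$I + 30686 = \left(- \frac{231}{2} + 30 \sqrt{2}\right) + 30686 = \frac{61141}{2} + 30 \sqrt{2}$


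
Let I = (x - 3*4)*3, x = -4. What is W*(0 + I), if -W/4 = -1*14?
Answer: -2688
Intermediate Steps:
W = 56 (W = -(-4)*14 = -4*(-14) = 56)
I = -48 (I = (-4 - 3*4)*3 = (-4 - 12)*3 = -16*3 = -48)
W*(0 + I) = 56*(0 - 48) = 56*(-48) = -2688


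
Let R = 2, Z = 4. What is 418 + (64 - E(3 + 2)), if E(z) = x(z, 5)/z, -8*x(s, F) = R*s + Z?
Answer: 9647/20 ≈ 482.35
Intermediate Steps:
x(s, F) = -1/2 - s/4 (x(s, F) = -(2*s + 4)/8 = -(4 + 2*s)/8 = -1/2 - s/4)
E(z) = (-1/2 - z/4)/z
418 + (64 - E(3 + 2)) = 418 + (64 - (-2 - (3 + 2))/(4*(3 + 2))) = 418 + (64 - (-2 - 1*5)/(4*5)) = 418 + (64 - (-2 - 5)/(4*5)) = 418 + (64 - (-7)/(4*5)) = 418 + (64 - 1*(-7/20)) = 418 + (64 + 7/20) = 418 + 1287/20 = 9647/20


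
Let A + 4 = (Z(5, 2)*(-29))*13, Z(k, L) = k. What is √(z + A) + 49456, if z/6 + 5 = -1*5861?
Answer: 49456 + I*√37085 ≈ 49456.0 + 192.57*I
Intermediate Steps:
z = -35196 (z = -30 + 6*(-1*5861) = -30 + 6*(-5861) = -30 - 35166 = -35196)
A = -1889 (A = -4 + (5*(-29))*13 = -4 - 145*13 = -4 - 1885 = -1889)
√(z + A) + 49456 = √(-35196 - 1889) + 49456 = √(-37085) + 49456 = I*√37085 + 49456 = 49456 + I*√37085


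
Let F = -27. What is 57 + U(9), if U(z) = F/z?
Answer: 54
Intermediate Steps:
U(z) = -27/z
57 + U(9) = 57 - 27/9 = 57 - 27*⅑ = 57 - 3 = 54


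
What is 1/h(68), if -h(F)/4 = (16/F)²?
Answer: -289/64 ≈ -4.5156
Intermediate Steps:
h(F) = -1024/F² (h(F) = -4*256/F² = -1024/F²)
1/h(68) = 1/(-1024/68²) = 1/(-1024*1/4624) = 1/(-64/289) = -289/64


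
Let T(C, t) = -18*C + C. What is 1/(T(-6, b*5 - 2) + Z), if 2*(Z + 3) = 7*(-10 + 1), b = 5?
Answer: 2/135 ≈ 0.014815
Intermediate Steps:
T(C, t) = -17*C
Z = -69/2 (Z = -3 + (7*(-10 + 1))/2 = -3 + (7*(-9))/2 = -3 + (½)*(-63) = -3 - 63/2 = -69/2 ≈ -34.500)
1/(T(-6, b*5 - 2) + Z) = 1/(-17*(-6) - 69/2) = 1/(102 - 69/2) = 1/(135/2) = 2/135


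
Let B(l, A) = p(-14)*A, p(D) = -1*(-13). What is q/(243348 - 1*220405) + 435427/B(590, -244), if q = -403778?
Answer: -11270785477/72775196 ≈ -154.87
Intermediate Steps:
p(D) = 13
B(l, A) = 13*A
q/(243348 - 1*220405) + 435427/B(590, -244) = -403778/(243348 - 1*220405) + 435427/((13*(-244))) = -403778/(243348 - 220405) + 435427/(-3172) = -403778/22943 + 435427*(-1/3172) = -403778*1/22943 - 435427/3172 = -403778/22943 - 435427/3172 = -11270785477/72775196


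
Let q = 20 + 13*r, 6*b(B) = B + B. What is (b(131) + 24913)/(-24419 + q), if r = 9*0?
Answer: -74870/73197 ≈ -1.0229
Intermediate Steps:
r = 0
b(B) = B/3 (b(B) = (B + B)/6 = (2*B)/6 = B/3)
q = 20 (q = 20 + 13*0 = 20 + 0 = 20)
(b(131) + 24913)/(-24419 + q) = ((⅓)*131 + 24913)/(-24419 + 20) = (131/3 + 24913)/(-24399) = (74870/3)*(-1/24399) = -74870/73197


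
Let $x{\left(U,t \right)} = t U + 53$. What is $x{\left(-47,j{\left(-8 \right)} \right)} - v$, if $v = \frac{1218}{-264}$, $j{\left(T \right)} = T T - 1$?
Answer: $- \frac{127749}{44} \approx -2903.4$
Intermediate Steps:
$j{\left(T \right)} = -1 + T^{2}$ ($j{\left(T \right)} = T^{2} - 1 = -1 + T^{2}$)
$x{\left(U,t \right)} = 53 + U t$ ($x{\left(U,t \right)} = U t + 53 = 53 + U t$)
$v = - \frac{203}{44}$ ($v = 1218 \left(- \frac{1}{264}\right) = - \frac{203}{44} \approx -4.6136$)
$x{\left(-47,j{\left(-8 \right)} \right)} - v = \left(53 - 47 \left(-1 + \left(-8\right)^{2}\right)\right) - - \frac{203}{44} = \left(53 - 47 \left(-1 + 64\right)\right) + \frac{203}{44} = \left(53 - 2961\right) + \frac{203}{44} = -2908 + \frac{203}{44} = - \frac{127749}{44}$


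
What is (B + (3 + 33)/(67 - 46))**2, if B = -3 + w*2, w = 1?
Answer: 25/49 ≈ 0.51020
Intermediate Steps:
B = -1 (B = -3 + 1*2 = -3 + 2 = -1)
(B + (3 + 33)/(67 - 46))**2 = (-1 + (3 + 33)/(67 - 46))**2 = (-1 + 36/21)**2 = (-1 + 36*(1/21))**2 = (-1 + 12/7)**2 = (5/7)**2 = 25/49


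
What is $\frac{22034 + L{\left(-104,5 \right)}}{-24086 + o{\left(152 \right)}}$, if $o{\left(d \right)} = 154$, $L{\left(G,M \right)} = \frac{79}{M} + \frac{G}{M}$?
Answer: $- \frac{22029}{23932} \approx -0.92048$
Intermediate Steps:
$\frac{22034 + L{\left(-104,5 \right)}}{-24086 + o{\left(152 \right)}} = \frac{22034 + \frac{79 - 104}{5}}{-24086 + 154} = \frac{22034 + \frac{1}{5} \left(-25\right)}{-23932} = \left(22034 - 5\right) \left(- \frac{1}{23932}\right) = 22029 \left(- \frac{1}{23932}\right) = - \frac{22029}{23932}$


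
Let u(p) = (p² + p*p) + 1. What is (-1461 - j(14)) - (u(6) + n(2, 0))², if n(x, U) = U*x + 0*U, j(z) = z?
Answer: -6804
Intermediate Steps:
u(p) = 1 + 2*p² (u(p) = (p² + p²) + 1 = 2*p² + 1 = 1 + 2*p²)
n(x, U) = U*x (n(x, U) = U*x + 0 = U*x)
(-1461 - j(14)) - (u(6) + n(2, 0))² = (-1461 - 1*14) - ((1 + 2*6²) + 0*2)² = (-1461 - 14) - ((1 + 2*36) + 0)² = -1475 - ((1 + 72) + 0)² = -1475 - (73 + 0)² = -1475 - 1*73² = -1475 - 1*5329 = -1475 - 5329 = -6804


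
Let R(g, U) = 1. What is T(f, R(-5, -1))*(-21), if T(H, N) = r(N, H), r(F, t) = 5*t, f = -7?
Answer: 735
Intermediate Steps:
T(H, N) = 5*H
T(f, R(-5, -1))*(-21) = (5*(-7))*(-21) = -35*(-21) = 735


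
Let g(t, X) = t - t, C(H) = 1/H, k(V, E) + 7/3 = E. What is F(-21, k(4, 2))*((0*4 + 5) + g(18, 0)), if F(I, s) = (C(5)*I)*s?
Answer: 7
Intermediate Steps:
k(V, E) = -7/3 + E
F(I, s) = I*s/5 (F(I, s) = (I/5)*s = I*s/5)
g(t, X) = 0
F(-21, k(4, 2))*((0*4 + 5) + g(18, 0)) = ((1/5)*(-21)*(-7/3 + 2))*((0*4 + 5) + 0) = ((1/5)*(-21)*(-1/3))*((0 + 5) + 0) = 7*(5 + 0)/5 = (7/5)*5 = 7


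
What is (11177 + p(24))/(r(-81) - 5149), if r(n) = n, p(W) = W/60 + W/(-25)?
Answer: -279411/130750 ≈ -2.1370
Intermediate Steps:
p(W) = -7*W/300 (p(W) = W*(1/60) + W*(-1/25) = W/60 - W/25 = -7*W/300)
(11177 + p(24))/(r(-81) - 5149) = (11177 - 7/300*24)/(-81 - 5149) = (11177 - 14/25)/(-5230) = (279411/25)*(-1/5230) = -279411/130750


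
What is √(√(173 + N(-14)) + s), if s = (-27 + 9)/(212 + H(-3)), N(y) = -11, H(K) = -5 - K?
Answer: √(-105 + 11025*√2)/35 ≈ 3.5556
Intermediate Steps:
s = -3/35 (s = (-27 + 9)/(212 + (-5 - 1*(-3))) = -18/(212 + (-5 + 3)) = -18/(212 - 2) = -18/210 = -18*1/210 = -3/35 ≈ -0.085714)
√(√(173 + N(-14)) + s) = √(√(173 - 11) - 3/35) = √(√162 - 3/35) = √(9*√2 - 3/35) = √(-3/35 + 9*√2)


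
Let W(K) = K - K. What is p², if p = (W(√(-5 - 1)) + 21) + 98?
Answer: 14161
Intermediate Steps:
W(K) = 0
p = 119 (p = (0 + 21) + 98 = 21 + 98 = 119)
p² = 119² = 14161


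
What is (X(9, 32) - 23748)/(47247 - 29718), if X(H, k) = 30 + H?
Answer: -7903/5843 ≈ -1.3526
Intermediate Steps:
(X(9, 32) - 23748)/(47247 - 29718) = ((30 + 9) - 23748)/(47247 - 29718) = (39 - 23748)/17529 = -23709*1/17529 = -7903/5843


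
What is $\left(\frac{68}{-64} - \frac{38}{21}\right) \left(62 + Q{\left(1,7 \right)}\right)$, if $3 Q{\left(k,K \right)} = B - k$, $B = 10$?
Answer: $- \frac{62725}{336} \approx -186.68$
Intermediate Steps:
$Q{\left(k,K \right)} = \frac{10}{3} - \frac{k}{3}$ ($Q{\left(k,K \right)} = \frac{10 - k}{3} = \frac{10}{3} - \frac{k}{3}$)
$\left(\frac{68}{-64} - \frac{38}{21}\right) \left(62 + Q{\left(1,7 \right)}\right) = \left(\frac{68}{-64} - \frac{38}{21}\right) \left(62 + \left(\frac{10}{3} - \frac{1}{3}\right)\right) = \left(68 \left(- \frac{1}{64}\right) - \frac{38}{21}\right) \left(62 + \left(\frac{10}{3} - \frac{1}{3}\right)\right) = \left(- \frac{17}{16} - \frac{38}{21}\right) \left(62 + 3\right) = \left(- \frac{965}{336}\right) 65 = - \frac{62725}{336}$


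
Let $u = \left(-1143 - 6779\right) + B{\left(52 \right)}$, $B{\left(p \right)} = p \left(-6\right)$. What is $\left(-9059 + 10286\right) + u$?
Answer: $-7007$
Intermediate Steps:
$B{\left(p \right)} = - 6 p$
$u = -8234$ ($u = \left(-1143 - 6779\right) - 312 = -7922 - 312 = -8234$)
$\left(-9059 + 10286\right) + u = \left(-9059 + 10286\right) - 8234 = 1227 - 8234 = -7007$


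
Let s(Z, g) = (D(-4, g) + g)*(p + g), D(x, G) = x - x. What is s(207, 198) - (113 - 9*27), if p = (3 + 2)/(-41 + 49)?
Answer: 157831/4 ≈ 39458.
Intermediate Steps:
D(x, G) = 0
p = 5/8 ≈ 0.62500
s(Z, g) = g*(5/8 + g) (s(Z, g) = (0 + g)*(5/8 + g) = g*(5/8 + g))
s(207, 198) - (113 - 9*27) = (⅛)*198*(5 + 8*198) - (113 - 9*27) = (⅛)*198*(5 + 1584) - (113 - 243) = (⅛)*198*1589 - 1*(-130) = 157311/4 + 130 = 157831/4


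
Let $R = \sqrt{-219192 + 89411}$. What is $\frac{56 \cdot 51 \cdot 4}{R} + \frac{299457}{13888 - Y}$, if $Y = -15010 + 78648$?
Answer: $- \frac{299457}{49750} - \frac{11424 i \sqrt{129781}}{129781} \approx -6.0192 - 31.711 i$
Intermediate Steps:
$R = i \sqrt{129781}$ ($R = \sqrt{-129781} = i \sqrt{129781} \approx 360.25 i$)
$Y = 63638$
$\frac{56 \cdot 51 \cdot 4}{R} + \frac{299457}{13888 - Y} = \frac{56 \cdot 51 \cdot 4}{i \sqrt{129781}} + \frac{299457}{13888 - 63638} = 2856 \cdot 4 \left(- \frac{i \sqrt{129781}}{129781}\right) + \frac{299457}{13888 - 63638} = 11424 \left(- \frac{i \sqrt{129781}}{129781}\right) + \frac{299457}{-49750} = - \frac{11424 i \sqrt{129781}}{129781} + 299457 \left(- \frac{1}{49750}\right) = - \frac{11424 i \sqrt{129781}}{129781} - \frac{299457}{49750} = - \frac{299457}{49750} - \frac{11424 i \sqrt{129781}}{129781}$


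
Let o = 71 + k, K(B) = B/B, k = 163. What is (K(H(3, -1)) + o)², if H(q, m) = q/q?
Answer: 55225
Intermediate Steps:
H(q, m) = 1
K(B) = 1
o = 234 (o = 71 + 163 = 234)
(K(H(3, -1)) + o)² = (1 + 234)² = 235² = 55225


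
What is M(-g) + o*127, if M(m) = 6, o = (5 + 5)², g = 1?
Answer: 12706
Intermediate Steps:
o = 100 (o = 10² = 100)
M(-g) + o*127 = 6 + 100*127 = 6 + 12700 = 12706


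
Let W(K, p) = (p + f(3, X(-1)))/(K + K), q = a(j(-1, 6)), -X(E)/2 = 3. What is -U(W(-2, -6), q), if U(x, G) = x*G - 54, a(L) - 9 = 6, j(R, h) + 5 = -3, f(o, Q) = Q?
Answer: 9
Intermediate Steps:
X(E) = -6 (X(E) = -2*3 = -6)
j(R, h) = -8 (j(R, h) = -5 - 3 = -8)
a(L) = 15 (a(L) = 9 + 6 = 15)
q = 15
W(K, p) = (-6 + p)/(2*K) (W(K, p) = (p - 6)/(K + K) = (-6 + p)/((2*K)) = (-6 + p)*(1/(2*K)) = (-6 + p)/(2*K))
U(x, G) = -54 + G*x (U(x, G) = G*x - 54 = -54 + G*x)
-U(W(-2, -6), q) = -(-54 + 15*((½)*(-6 - 6)/(-2))) = -(-54 + 15*((½)*(-½)*(-12))) = -(-54 + 15*3) = -(-54 + 45) = -1*(-9) = 9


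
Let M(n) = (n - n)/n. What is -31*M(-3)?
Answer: 0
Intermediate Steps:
M(n) = 0 (M(n) = 0/n = 0)
-31*M(-3) = -31*0 = 0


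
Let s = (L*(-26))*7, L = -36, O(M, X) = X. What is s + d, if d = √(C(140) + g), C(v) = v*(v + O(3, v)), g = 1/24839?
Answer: 6552 + √24185456128039/24839 ≈ 6750.0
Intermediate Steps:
g = 1/24839 ≈ 4.0259e-5
C(v) = 2*v² (C(v) = v*(v + v) = v*(2*v) = 2*v²)
s = 6552 (s = -36*(-26)*7 = 936*7 = 6552)
d = √24185456128039/24839 (d = √(2*140² + 1/24839) = √(2*19600 + 1/24839) = √(39200 + 1/24839) = √(973688801/24839) = √24185456128039/24839 ≈ 197.99)
s + d = 6552 + √24185456128039/24839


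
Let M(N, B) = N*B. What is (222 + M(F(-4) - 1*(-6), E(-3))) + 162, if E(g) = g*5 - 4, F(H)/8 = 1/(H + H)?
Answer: 289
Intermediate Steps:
F(H) = 4/H (F(H) = 8/(H + H) = 8/((2*H)) = 8*(1/(2*H)) = 4/H)
E(g) = -4 + 5*g (E(g) = 5*g - 4 = -4 + 5*g)
M(N, B) = B*N
(222 + M(F(-4) - 1*(-6), E(-3))) + 162 = (222 + (-4 + 5*(-3))*(4/(-4) - 1*(-6))) + 162 = (222 + (-4 - 15)*(4*(-¼) + 6)) + 162 = (222 - 19*(-1 + 6)) + 162 = (222 - 19*5) + 162 = (222 - 95) + 162 = 127 + 162 = 289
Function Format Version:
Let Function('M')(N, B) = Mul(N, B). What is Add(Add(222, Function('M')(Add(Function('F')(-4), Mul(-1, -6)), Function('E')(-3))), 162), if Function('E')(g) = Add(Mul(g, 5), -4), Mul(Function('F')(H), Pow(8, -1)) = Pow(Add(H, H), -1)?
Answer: 289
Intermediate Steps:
Function('F')(H) = Mul(4, Pow(H, -1)) (Function('F')(H) = Mul(8, Pow(Add(H, H), -1)) = Mul(8, Pow(Mul(2, H), -1)) = Mul(8, Mul(Rational(1, 2), Pow(H, -1))) = Mul(4, Pow(H, -1)))
Function('E')(g) = Add(-4, Mul(5, g)) (Function('E')(g) = Add(Mul(5, g), -4) = Add(-4, Mul(5, g)))
Function('M')(N, B) = Mul(B, N)
Add(Add(222, Function('M')(Add(Function('F')(-4), Mul(-1, -6)), Function('E')(-3))), 162) = Add(Add(222, Mul(Add(-4, Mul(5, -3)), Add(Mul(4, Pow(-4, -1)), Mul(-1, -6)))), 162) = Add(Add(222, Mul(Add(-4, -15), Add(Mul(4, Rational(-1, 4)), 6))), 162) = Add(Add(222, Mul(-19, Add(-1, 6))), 162) = Add(Add(222, Mul(-19, 5)), 162) = Add(Add(222, -95), 162) = Add(127, 162) = 289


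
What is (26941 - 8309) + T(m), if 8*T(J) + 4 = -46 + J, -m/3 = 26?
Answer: 18616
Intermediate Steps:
m = -78 (m = -3*26 = -78)
T(J) = -25/4 + J/8 (T(J) = -1/2 + (-46 + J)/8 = -1/2 + (-23/4 + J/8) = -25/4 + J/8)
(26941 - 8309) + T(m) = (26941 - 8309) + (-25/4 + (1/8)*(-78)) = 18632 + (-25/4 - 39/4) = 18632 - 16 = 18616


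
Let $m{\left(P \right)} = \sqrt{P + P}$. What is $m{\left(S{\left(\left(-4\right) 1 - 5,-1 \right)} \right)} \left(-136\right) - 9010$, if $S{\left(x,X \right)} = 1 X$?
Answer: $-9010 - 136 i \sqrt{2} \approx -9010.0 - 192.33 i$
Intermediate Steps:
$S{\left(x,X \right)} = X$
$m{\left(P \right)} = \sqrt{2} \sqrt{P}$ ($m{\left(P \right)} = \sqrt{2 P} = \sqrt{2} \sqrt{P}$)
$m{\left(S{\left(\left(-4\right) 1 - 5,-1 \right)} \right)} \left(-136\right) - 9010 = \sqrt{2} \sqrt{-1} \left(-136\right) - 9010 = \sqrt{2} i \left(-136\right) - 9010 = i \sqrt{2} \left(-136\right) - 9010 = - 136 i \sqrt{2} - 9010 = -9010 - 136 i \sqrt{2}$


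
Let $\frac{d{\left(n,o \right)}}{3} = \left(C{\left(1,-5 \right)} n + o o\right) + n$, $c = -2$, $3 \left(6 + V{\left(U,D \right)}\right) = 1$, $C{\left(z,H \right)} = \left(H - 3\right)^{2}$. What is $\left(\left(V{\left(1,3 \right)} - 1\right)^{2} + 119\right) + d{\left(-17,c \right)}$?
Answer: $- \frac{28256}{9} \approx -3139.6$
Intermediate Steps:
$C{\left(z,H \right)} = \left(-3 + H\right)^{2}$
$V{\left(U,D \right)} = - \frac{17}{3}$ ($V{\left(U,D \right)} = -6 + \frac{1}{3} \cdot 1 = -6 + \frac{1}{3} = - \frac{17}{3}$)
$d{\left(n,o \right)} = 3 o^{2} + 195 n$ ($d{\left(n,o \right)} = 3 \left(\left(\left(-3 - 5\right)^{2} n + o o\right) + n\right) = 3 \left(\left(\left(-8\right)^{2} n + o^{2}\right) + n\right) = 3 \left(\left(64 n + o^{2}\right) + n\right) = 3 \left(\left(o^{2} + 64 n\right) + n\right) = 3 \left(o^{2} + 65 n\right) = 3 o^{2} + 195 n$)
$\left(\left(V{\left(1,3 \right)} - 1\right)^{2} + 119\right) + d{\left(-17,c \right)} = \left(\left(- \frac{17}{3} - 1\right)^{2} + 119\right) + \left(3 \left(-2\right)^{2} + 195 \left(-17\right)\right) = \left(\left(- \frac{20}{3}\right)^{2} + 119\right) + \left(3 \cdot 4 - 3315\right) = \left(\frac{400}{9} + 119\right) + \left(12 - 3315\right) = \frac{1471}{9} - 3303 = - \frac{28256}{9}$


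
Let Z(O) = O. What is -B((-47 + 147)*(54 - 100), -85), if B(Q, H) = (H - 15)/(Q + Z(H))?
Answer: -20/937 ≈ -0.021345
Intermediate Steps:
B(Q, H) = (-15 + H)/(H + Q) (B(Q, H) = (H - 15)/(Q + H) = (-15 + H)/(H + Q))
-B((-47 + 147)*(54 - 100), -85) = -(-15 - 85)/(-85 + (-47 + 147)*(54 - 100)) = -(-100)/(-85 + 100*(-46)) = -(-100)/(-85 - 4600) = -(-100)/(-4685) = -(-1)*(-100)/4685 = -1*20/937 = -20/937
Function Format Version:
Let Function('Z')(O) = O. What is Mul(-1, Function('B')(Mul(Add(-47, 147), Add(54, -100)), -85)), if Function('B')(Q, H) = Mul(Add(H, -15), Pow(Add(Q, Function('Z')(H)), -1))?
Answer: Rational(-20, 937) ≈ -0.021345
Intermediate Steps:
Function('B')(Q, H) = Mul(Pow(Add(H, Q), -1), Add(-15, H)) (Function('B')(Q, H) = Mul(Add(H, -15), Pow(Add(Q, H), -1)) = Mul(Add(-15, H), Pow(Add(H, Q), -1)) = Mul(Pow(Add(H, Q), -1), Add(-15, H)))
Mul(-1, Function('B')(Mul(Add(-47, 147), Add(54, -100)), -85)) = Mul(-1, Mul(Pow(Add(-85, Mul(Add(-47, 147), Add(54, -100))), -1), Add(-15, -85))) = Mul(-1, Mul(Pow(Add(-85, Mul(100, -46)), -1), -100)) = Mul(-1, Mul(Pow(Add(-85, -4600), -1), -100)) = Mul(-1, Mul(Pow(-4685, -1), -100)) = Mul(-1, Mul(Rational(-1, 4685), -100)) = Mul(-1, Rational(20, 937)) = Rational(-20, 937)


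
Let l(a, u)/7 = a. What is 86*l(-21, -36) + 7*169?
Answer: -11459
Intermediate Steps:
l(a, u) = 7*a
86*l(-21, -36) + 7*169 = 86*(7*(-21)) + 7*169 = 86*(-147) + 1183 = -12642 + 1183 = -11459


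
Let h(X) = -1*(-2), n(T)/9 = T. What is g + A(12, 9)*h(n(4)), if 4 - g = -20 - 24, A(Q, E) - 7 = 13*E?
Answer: 296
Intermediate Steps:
n(T) = 9*T
h(X) = 2
A(Q, E) = 7 + 13*E
g = 48 (g = 4 - (-20 - 24) = 4 - 1*(-44) = 4 + 44 = 48)
g + A(12, 9)*h(n(4)) = 48 + (7 + 13*9)*2 = 48 + (7 + 117)*2 = 48 + 124*2 = 48 + 248 = 296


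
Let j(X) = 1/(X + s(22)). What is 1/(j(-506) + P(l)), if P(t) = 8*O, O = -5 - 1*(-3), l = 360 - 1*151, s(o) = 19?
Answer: -487/7793 ≈ -0.062492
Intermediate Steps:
l = 209 (l = 360 - 151 = 209)
O = -2 (O = -5 + 3 = -2)
j(X) = 1/(19 + X) (j(X) = 1/(X + 19) = 1/(19 + X))
P(t) = -16 (P(t) = 8*(-2) = -16)
1/(j(-506) + P(l)) = 1/(1/(19 - 506) - 16) = 1/(1/(-487) - 16) = 1/(-1/487 - 16) = 1/(-7793/487) = -487/7793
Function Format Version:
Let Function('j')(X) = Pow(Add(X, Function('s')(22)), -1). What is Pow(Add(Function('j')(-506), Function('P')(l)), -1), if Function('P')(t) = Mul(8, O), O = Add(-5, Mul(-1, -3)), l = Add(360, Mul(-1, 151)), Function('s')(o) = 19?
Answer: Rational(-487, 7793) ≈ -0.062492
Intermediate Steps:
l = 209 (l = Add(360, -151) = 209)
O = -2 (O = Add(-5, 3) = -2)
Function('j')(X) = Pow(Add(19, X), -1) (Function('j')(X) = Pow(Add(X, 19), -1) = Pow(Add(19, X), -1))
Function('P')(t) = -16 (Function('P')(t) = Mul(8, -2) = -16)
Pow(Add(Function('j')(-506), Function('P')(l)), -1) = Pow(Add(Pow(Add(19, -506), -1), -16), -1) = Pow(Add(Pow(-487, -1), -16), -1) = Pow(Add(Rational(-1, 487), -16), -1) = Pow(Rational(-7793, 487), -1) = Rational(-487, 7793)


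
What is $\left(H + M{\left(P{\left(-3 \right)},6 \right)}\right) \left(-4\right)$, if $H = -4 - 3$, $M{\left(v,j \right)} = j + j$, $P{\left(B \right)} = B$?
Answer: $-20$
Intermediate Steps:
$M{\left(v,j \right)} = 2 j$
$H = -7$
$\left(H + M{\left(P{\left(-3 \right)},6 \right)}\right) \left(-4\right) = \left(-7 + 2 \cdot 6\right) \left(-4\right) = \left(-7 + 12\right) \left(-4\right) = 5 \left(-4\right) = -20$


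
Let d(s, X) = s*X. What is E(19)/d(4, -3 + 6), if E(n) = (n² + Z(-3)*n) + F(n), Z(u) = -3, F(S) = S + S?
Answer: 57/2 ≈ 28.500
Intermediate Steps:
F(S) = 2*S
d(s, X) = X*s
E(n) = n² - n (E(n) = (n² - 3*n) + 2*n = n² - n)
E(19)/d(4, -3 + 6) = (19*(-1 + 19))/(((-3 + 6)*4)) = (19*18)/((3*4)) = 342/12 = 342*(1/12) = 57/2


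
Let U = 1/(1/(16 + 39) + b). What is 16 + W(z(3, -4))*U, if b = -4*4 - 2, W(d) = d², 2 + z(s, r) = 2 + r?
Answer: 14944/989 ≈ 15.110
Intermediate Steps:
z(s, r) = r (z(s, r) = -2 + (2 + r) = r)
b = -18 (b = -16 - 2 = -18)
U = -55/989 (U = 1/(1/(16 + 39) - 18) = 1/(1/55 - 18) = 1/(-989/55) = -55/989 ≈ -0.055612)
16 + W(z(3, -4))*U = 16 + (-4)²*(-55/989) = 16 + 16*(-55/989) = 16 - 880/989 = 14944/989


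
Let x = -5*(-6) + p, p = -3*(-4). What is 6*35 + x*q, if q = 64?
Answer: 2898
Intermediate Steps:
p = 12
x = 42 (x = -5*(-6) + 12 = 30 + 12 = 42)
6*35 + x*q = 6*35 + 42*64 = 210 + 2688 = 2898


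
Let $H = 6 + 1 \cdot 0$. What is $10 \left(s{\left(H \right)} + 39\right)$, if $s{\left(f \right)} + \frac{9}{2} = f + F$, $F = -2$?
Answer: $385$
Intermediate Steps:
$H = 6$ ($H = 6 + 0 = 6$)
$s{\left(f \right)} = - \frac{13}{2} + f$ ($s{\left(f \right)} = - \frac{9}{2} + \left(f - 2\right) = - \frac{9}{2} + \left(-2 + f\right) = - \frac{13}{2} + f$)
$10 \left(s{\left(H \right)} + 39\right) = 10 \left(\left(- \frac{13}{2} + 6\right) + 39\right) = 10 \left(- \frac{1}{2} + 39\right) = 10 \cdot \frac{77}{2} = 385$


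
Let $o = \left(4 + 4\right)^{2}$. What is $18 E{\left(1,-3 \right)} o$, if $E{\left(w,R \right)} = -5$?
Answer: $-5760$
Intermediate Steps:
$o = 64$ ($o = 8^{2} = 64$)
$18 E{\left(1,-3 \right)} o = 18 \left(-5\right) 64 = \left(-90\right) 64 = -5760$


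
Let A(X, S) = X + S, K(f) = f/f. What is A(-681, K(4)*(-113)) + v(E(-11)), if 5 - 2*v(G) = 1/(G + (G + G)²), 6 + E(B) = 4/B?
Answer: -29808011/37660 ≈ -791.50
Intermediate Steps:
K(f) = 1
E(B) = -6 + 4/B
A(X, S) = S + X
v(G) = 5/2 - 1/(2*(G + 4*G²)) (v(G) = 5/2 - 1/(2*(G + (G + G)²)) = 5/2 - 1/(2*(G + (2*G)²)) = 5/2 - 1/(2*(G + 4*G²)))
A(-681, K(4)*(-113)) + v(E(-11)) = (1*(-113) - 681) + (-1 + 5*(-6 + 4/(-11)) + 20*(-6 + 4/(-11))²)/(2*(-6 + 4/(-11))*(1 + 4*(-6 + 4/(-11)))) = (-113 - 681) + (-1 + 5*(-6 + 4*(-1/11)) + 20*(-6 + 4*(-1/11))²)/(2*(-6 + 4*(-1/11))*(1 + 4*(-6 + 4*(-1/11)))) = -794 + (-1 + 5*(-6 - 4/11) + 20*(-6 - 4/11)²)/(2*(-6 - 4/11)*(1 + 4*(-6 - 4/11))) = -794 + (-1 + 5*(-70/11) + 20*(-70/11)²)/(2*(-70/11)*(1 + 4*(-70/11))) = -794 + (½)*(-11/70)*(-1 - 350/11 + 20*(4900/121))/(1 - 280/11) = -794 + (½)*(-11/70)*(-1 - 350/11 + 98000/121)/(-269/11) = -794 + (½)*(-11/70)*(-11/269)*(94029/121) = -794 + 94029/37660 = -29808011/37660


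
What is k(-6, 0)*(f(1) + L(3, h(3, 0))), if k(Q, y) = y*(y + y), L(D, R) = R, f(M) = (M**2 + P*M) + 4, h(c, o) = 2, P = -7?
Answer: 0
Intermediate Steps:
f(M) = 4 + M**2 - 7*M (f(M) = (M**2 - 7*M) + 4 = 4 + M**2 - 7*M)
k(Q, y) = 2*y**2 (k(Q, y) = y*(2*y) = 2*y**2)
k(-6, 0)*(f(1) + L(3, h(3, 0))) = (2*0**2)*((4 + 1**2 - 7*1) + 2) = (2*0)*((4 + 1 - 7) + 2) = 0*(-2 + 2) = 0*0 = 0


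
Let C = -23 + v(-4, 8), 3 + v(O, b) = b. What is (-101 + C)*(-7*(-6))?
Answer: -4998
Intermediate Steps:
v(O, b) = -3 + b
C = -18 (C = -23 + (-3 + 8) = -23 + 5 = -18)
(-101 + C)*(-7*(-6)) = (-101 - 18)*(-7*(-6)) = -119*42 = -4998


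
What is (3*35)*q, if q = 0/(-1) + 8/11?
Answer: 840/11 ≈ 76.364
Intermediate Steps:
q = 8/11 (q = 0*(-1) + 8*(1/11) = 0 + 8/11 = 8/11 ≈ 0.72727)
(3*35)*q = (3*35)*(8/11) = 105*(8/11) = 840/11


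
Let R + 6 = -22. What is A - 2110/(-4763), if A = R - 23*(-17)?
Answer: 1731079/4763 ≈ 363.44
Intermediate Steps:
R = -28 (R = -6 - 22 = -28)
A = 363 (A = -28 - 23*(-17) = -28 + 391 = 363)
A - 2110/(-4763) = 363 - 2110/(-4763) = 363 - 2110*(-1)/4763 = 363 - 1*(-2110/4763) = 363 + 2110/4763 = 1731079/4763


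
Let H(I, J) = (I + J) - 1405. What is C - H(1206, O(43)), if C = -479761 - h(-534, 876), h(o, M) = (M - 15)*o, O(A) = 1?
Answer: -19789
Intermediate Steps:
H(I, J) = -1405 + I + J
h(o, M) = o*(-15 + M) (h(o, M) = (-15 + M)*o = o*(-15 + M))
C = -19987 (C = -479761 - (-534)*(-15 + 876) = -479761 - (-534)*861 = -479761 - 1*(-459774) = -479761 + 459774 = -19987)
C - H(1206, O(43)) = -19987 - (-1405 + 1206 + 1) = -19987 - 1*(-198) = -19987 + 198 = -19789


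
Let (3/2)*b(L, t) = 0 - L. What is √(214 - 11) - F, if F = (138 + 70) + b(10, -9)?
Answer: -604/3 + √203 ≈ -187.09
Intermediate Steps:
b(L, t) = -2*L/3 (b(L, t) = 2*(0 - L)/3 = 2*(-L)/3 = -2*L/3)
F = 604/3 (F = (138 + 70) - ⅔*10 = 208 - 20/3 = 604/3 ≈ 201.33)
√(214 - 11) - F = √(214 - 11) - 1*604/3 = √203 - 604/3 = -604/3 + √203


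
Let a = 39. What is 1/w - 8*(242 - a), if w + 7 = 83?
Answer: -123423/76 ≈ -1624.0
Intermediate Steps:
w = 76 (w = -7 + 83 = 76)
1/w - 8*(242 - a) = 1/76 - 8*(242 - 1*39) = 1/76 - 8*(242 - 39) = 1/76 - 8*203 = 1/76 - 1624 = -123423/76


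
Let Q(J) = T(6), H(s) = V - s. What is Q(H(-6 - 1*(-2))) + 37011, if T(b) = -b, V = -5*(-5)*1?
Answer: 37005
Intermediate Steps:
V = 25 (V = 25*1 = 25)
H(s) = 25 - s
Q(J) = -6 (Q(J) = -1*6 = -6)
Q(H(-6 - 1*(-2))) + 37011 = -6 + 37011 = 37005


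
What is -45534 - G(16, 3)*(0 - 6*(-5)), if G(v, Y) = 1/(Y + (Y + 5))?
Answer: -500904/11 ≈ -45537.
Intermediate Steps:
G(v, Y) = 1/(5 + 2*Y) (G(v, Y) = 1/(Y + (5 + Y)) = 1/(5 + 2*Y))
-45534 - G(16, 3)*(0 - 6*(-5)) = -45534 - (0 - 6*(-5))/(5 + 2*3) = -45534 - (0 + 30)/(5 + 6) = -45534 - 30/11 = -500904/11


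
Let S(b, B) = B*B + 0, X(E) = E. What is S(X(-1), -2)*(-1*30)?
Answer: -120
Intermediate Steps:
S(b, B) = B² (S(b, B) = B² + 0 = B²)
S(X(-1), -2)*(-1*30) = (-2)²*(-1*30) = 4*(-30) = -120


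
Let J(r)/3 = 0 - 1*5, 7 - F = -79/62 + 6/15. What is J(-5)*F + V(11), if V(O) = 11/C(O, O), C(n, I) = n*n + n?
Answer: -43907/372 ≈ -118.03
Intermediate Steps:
F = 2441/310 (F = 7 - (-79/62 + 6/15) = 7 - (-79*1/62 + 6*(1/15)) = 7 - (-79/62 + ⅖) = 7 - 1*(-271/310) = 7 + 271/310 = 2441/310 ≈ 7.8742)
C(n, I) = n + n² (C(n, I) = n² + n = n + n²)
J(r) = -15 (J(r) = 3*(0 - 1*5) = 3*(0 - 5) = 3*(-5) = -15)
V(O) = 11/(O*(1 + O)) (V(O) = 11/((O*(1 + O))) = 11*(1/(O*(1 + O))) = 11/(O*(1 + O)))
J(-5)*F + V(11) = -15*2441/310 + 11/(11*(1 + 11)) = -7323/62 + 11*(1/11)/12 = -7323/62 + 11*(1/11)*(1/12) = -7323/62 + 1/12 = -43907/372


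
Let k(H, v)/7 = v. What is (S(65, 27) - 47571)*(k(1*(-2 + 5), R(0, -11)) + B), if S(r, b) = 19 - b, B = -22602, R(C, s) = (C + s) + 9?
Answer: 1076046664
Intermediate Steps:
R(C, s) = 9 + C + s
k(H, v) = 7*v
(S(65, 27) - 47571)*(k(1*(-2 + 5), R(0, -11)) + B) = ((19 - 1*27) - 47571)*(7*(9 + 0 - 11) - 22602) = ((19 - 27) - 47571)*(7*(-2) - 22602) = (-8 - 47571)*(-14 - 22602) = -47579*(-22616) = 1076046664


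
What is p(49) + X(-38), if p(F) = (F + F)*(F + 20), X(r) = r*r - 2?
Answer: 8204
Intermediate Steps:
X(r) = -2 + r**2 (X(r) = r**2 - 2 = -2 + r**2)
p(F) = 2*F*(20 + F) (p(F) = (2*F)*(20 + F) = 2*F*(20 + F))
p(49) + X(-38) = 2*49*(20 + 49) + (-2 + (-38)**2) = 2*49*69 + (-2 + 1444) = 6762 + 1442 = 8204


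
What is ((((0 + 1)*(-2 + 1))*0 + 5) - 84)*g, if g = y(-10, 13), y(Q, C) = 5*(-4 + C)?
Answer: -3555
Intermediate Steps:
y(Q, C) = -20 + 5*C
g = 45 (g = -20 + 5*13 = -20 + 65 = 45)
((((0 + 1)*(-2 + 1))*0 + 5) - 84)*g = ((((0 + 1)*(-2 + 1))*0 + 5) - 84)*45 = (((1*(-1))*0 + 5) - 84)*45 = ((-1*0 + 5) - 84)*45 = ((0 + 5) - 84)*45 = (5 - 84)*45 = -79*45 = -3555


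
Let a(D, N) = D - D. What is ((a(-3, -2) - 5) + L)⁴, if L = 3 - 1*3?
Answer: 625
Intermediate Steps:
a(D, N) = 0
L = 0 (L = 3 - 3 = 0)
((a(-3, -2) - 5) + L)⁴ = ((0 - 5) + 0)⁴ = (-5 + 0)⁴ = (-5)⁴ = 625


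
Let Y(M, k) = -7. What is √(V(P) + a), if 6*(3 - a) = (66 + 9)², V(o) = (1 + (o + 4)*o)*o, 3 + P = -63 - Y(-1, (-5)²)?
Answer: I*√769794/2 ≈ 438.69*I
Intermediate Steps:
P = -59 (P = -3 + (-63 - 1*(-7)) = -3 + (-63 + 7) = -3 - 56 = -59)
V(o) = o*(1 + o*(4 + o)) (V(o) = (1 + (4 + o)*o)*o = (1 + o*(4 + o))*o = o*(1 + o*(4 + o)))
a = -1869/2 (a = 3 - (66 + 9)²/6 = 3 - ⅙*75² = 3 - ⅙*5625 = 3 - 1875/2 = -1869/2 ≈ -934.50)
√(V(P) + a) = √(-59*(1 + (-59)² + 4*(-59)) - 1869/2) = √(-59*(1 + 3481 - 236) - 1869/2) = √(-59*3246 - 1869/2) = √(-191514 - 1869/2) = √(-384897/2) = I*√769794/2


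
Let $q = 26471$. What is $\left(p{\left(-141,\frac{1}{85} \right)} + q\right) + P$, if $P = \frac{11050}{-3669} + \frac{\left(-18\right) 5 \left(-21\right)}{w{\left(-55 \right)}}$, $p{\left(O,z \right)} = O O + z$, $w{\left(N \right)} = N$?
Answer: $\frac{158883054919}{3430515} \approx 46315.0$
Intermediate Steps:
$p{\left(O,z \right)} = z + O^{2}$ ($p{\left(O,z \right)} = O^{2} + z = z + O^{2}$)
$P = - \frac{1508432}{40359}$ ($P = \frac{11050}{-3669} + \frac{\left(-18\right) 5 \left(-21\right)}{-55} = 11050 \left(- \frac{1}{3669}\right) + \left(-90\right) \left(-21\right) \left(- \frac{1}{55}\right) = - \frac{11050}{3669} + 1890 \left(- \frac{1}{55}\right) = - \frac{11050}{3669} - \frac{378}{11} = - \frac{1508432}{40359} \approx -37.375$)
$\left(p{\left(-141,\frac{1}{85} \right)} + q\right) + P = \left(\left(\frac{1}{85} + \left(-141\right)^{2}\right) + 26471\right) - \frac{1508432}{40359} = \left(\left(\frac{1}{85} + 19881\right) + 26471\right) - \frac{1508432}{40359} = \left(\frac{1689886}{85} + 26471\right) - \frac{1508432}{40359} = \frac{3939921}{85} - \frac{1508432}{40359} = \frac{158883054919}{3430515}$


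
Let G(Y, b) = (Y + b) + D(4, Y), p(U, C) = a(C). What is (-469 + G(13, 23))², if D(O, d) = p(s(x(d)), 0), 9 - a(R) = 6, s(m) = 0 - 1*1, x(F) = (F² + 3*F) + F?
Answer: 184900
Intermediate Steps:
x(F) = F² + 4*F
s(m) = -1 (s(m) = 0 - 1 = -1)
a(R) = 3 (a(R) = 9 - 1*6 = 9 - 6 = 3)
p(U, C) = 3
D(O, d) = 3
G(Y, b) = 3 + Y + b (G(Y, b) = (Y + b) + 3 = 3 + Y + b)
(-469 + G(13, 23))² = (-469 + (3 + 13 + 23))² = (-469 + 39)² = (-430)² = 184900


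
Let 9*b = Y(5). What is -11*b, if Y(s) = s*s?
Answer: -275/9 ≈ -30.556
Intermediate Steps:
Y(s) = s²
b = 25/9 (b = (⅑)*5² = (⅑)*25 = 25/9 ≈ 2.7778)
-11*b = -11*25/9 = -275/9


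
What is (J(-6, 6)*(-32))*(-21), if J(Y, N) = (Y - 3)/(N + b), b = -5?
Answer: -6048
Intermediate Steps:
J(Y, N) = (-3 + Y)/(-5 + N) (J(Y, N) = (Y - 3)/(N - 5) = (-3 + Y)/(-5 + N))
(J(-6, 6)*(-32))*(-21) = (((-3 - 6)/(-5 + 6))*(-32))*(-21) = ((-9/1)*(-32))*(-21) = ((1*(-9))*(-32))*(-21) = -9*(-32)*(-21) = 288*(-21) = -6048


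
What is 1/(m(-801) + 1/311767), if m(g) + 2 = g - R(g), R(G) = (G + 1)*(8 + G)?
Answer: -311767/198035333700 ≈ -1.5743e-6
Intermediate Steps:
R(G) = (1 + G)*(8 + G)
m(g) = -10 - g² - 8*g (m(g) = -2 + (g - (8 + g² + 9*g)) = -2 + (g + (-8 - g² - 9*g)) = -2 + (-8 - g² - 8*g) = -10 - g² - 8*g)
1/(m(-801) + 1/311767) = 1/((-10 - 1*(-801)² - 8*(-801)) + 1/311767) = 1/((-10 - 1*641601 + 6408) + 1/311767) = 1/((-10 - 641601 + 6408) + 1/311767) = 1/(-635203 + 1/311767) = 1/(-198035333700/311767) = -311767/198035333700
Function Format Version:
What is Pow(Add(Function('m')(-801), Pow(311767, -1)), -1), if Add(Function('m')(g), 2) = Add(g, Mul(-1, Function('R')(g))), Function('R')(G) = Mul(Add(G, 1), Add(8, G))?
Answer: Rational(-311767, 198035333700) ≈ -1.5743e-6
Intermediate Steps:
Function('R')(G) = Mul(Add(1, G), Add(8, G))
Function('m')(g) = Add(-10, Mul(-1, Pow(g, 2)), Mul(-8, g)) (Function('m')(g) = Add(-2, Add(g, Mul(-1, Add(8, Pow(g, 2), Mul(9, g))))) = Add(-2, Add(g, Add(-8, Mul(-1, Pow(g, 2)), Mul(-9, g)))) = Add(-2, Add(-8, Mul(-1, Pow(g, 2)), Mul(-8, g))) = Add(-10, Mul(-1, Pow(g, 2)), Mul(-8, g)))
Pow(Add(Function('m')(-801), Pow(311767, -1)), -1) = Pow(Add(Add(-10, Mul(-1, Pow(-801, 2)), Mul(-8, -801)), Pow(311767, -1)), -1) = Pow(Add(Add(-10, Mul(-1, 641601), 6408), Rational(1, 311767)), -1) = Pow(Add(Add(-10, -641601, 6408), Rational(1, 311767)), -1) = Pow(Add(-635203, Rational(1, 311767)), -1) = Pow(Rational(-198035333700, 311767), -1) = Rational(-311767, 198035333700)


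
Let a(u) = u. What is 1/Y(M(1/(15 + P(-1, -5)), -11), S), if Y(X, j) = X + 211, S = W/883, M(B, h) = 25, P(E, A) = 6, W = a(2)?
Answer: 1/236 ≈ 0.0042373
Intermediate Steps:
W = 2
S = 2/883 ≈ 0.0022650
Y(X, j) = 211 + X
1/Y(M(1/(15 + P(-1, -5)), -11), S) = 1/(211 + 25) = 1/236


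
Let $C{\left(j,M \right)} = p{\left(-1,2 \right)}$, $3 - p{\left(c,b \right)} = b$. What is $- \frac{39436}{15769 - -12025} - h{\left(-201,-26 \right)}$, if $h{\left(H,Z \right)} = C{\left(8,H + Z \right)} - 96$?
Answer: $\frac{1300497}{13897} \approx 93.581$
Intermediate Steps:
$p{\left(c,b \right)} = 3 - b$
$C{\left(j,M \right)} = 1$ ($C{\left(j,M \right)} = 3 - 2 = 1$)
$h{\left(H,Z \right)} = -95$ ($h{\left(H,Z \right)} = 1 - 96 = -95$)
$- \frac{39436}{15769 - -12025} - h{\left(-201,-26 \right)} = - \frac{39436}{15769 - -12025} - -95 = - \frac{39436}{15769 + 12025} + 95 = - \frac{39436}{27794} + 95 = \left(-39436\right) \frac{1}{27794} + 95 = - \frac{19718}{13897} + 95 = \frac{1300497}{13897}$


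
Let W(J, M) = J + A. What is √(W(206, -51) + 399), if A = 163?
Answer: 16*√3 ≈ 27.713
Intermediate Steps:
W(J, M) = 163 + J (W(J, M) = J + 163 = 163 + J)
√(W(206, -51) + 399) = √((163 + 206) + 399) = √(369 + 399) = √768 = 16*√3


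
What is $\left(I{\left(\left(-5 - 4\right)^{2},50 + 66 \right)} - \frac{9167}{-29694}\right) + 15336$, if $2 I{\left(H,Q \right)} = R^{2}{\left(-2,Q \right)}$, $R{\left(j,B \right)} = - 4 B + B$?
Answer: $\frac{2253427439}{29694} \approx 75888.0$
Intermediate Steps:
$R{\left(j,B \right)} = - 3 B$
$I{\left(H,Q \right)} = \frac{9 Q^{2}}{2}$ ($I{\left(H,Q \right)} = \frac{\left(- 3 Q\right)^{2}}{2} = \frac{9 Q^{2}}{2}$)
$\left(I{\left(\left(-5 - 4\right)^{2},50 + 66 \right)} - \frac{9167}{-29694}\right) + 15336 = \left(\frac{9 \left(50 + 66\right)^{2}}{2} - \frac{9167}{-29694}\right) + 15336 = \left(\frac{9 \cdot 116^{2}}{2} - - \frac{9167}{29694}\right) + 15336 = \left(\frac{9}{2} \cdot 13456 + \frac{9167}{29694}\right) + 15336 = \left(60552 + \frac{9167}{29694}\right) + 15336 = \frac{1798040255}{29694} + 15336 = \frac{2253427439}{29694}$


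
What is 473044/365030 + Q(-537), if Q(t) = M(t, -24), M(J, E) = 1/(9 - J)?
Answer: 129323527/99653190 ≈ 1.2977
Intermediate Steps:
Q(t) = -1/(-9 + t)
473044/365030 + Q(-537) = 473044/365030 - 1/(-9 - 537) = 473044*(1/365030) - 1/(-546) = 236522/182515 - 1*(-1/546) = 236522/182515 + 1/546 = 129323527/99653190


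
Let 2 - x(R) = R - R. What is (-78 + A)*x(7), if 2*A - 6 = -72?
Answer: -222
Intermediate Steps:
A = -33 (A = 3 + (½)*(-72) = 3 - 36 = -33)
x(R) = 2 (x(R) = 2 - (R - R) = 2 - 1*0 = 2 + 0 = 2)
(-78 + A)*x(7) = (-78 - 33)*2 = -111*2 = -222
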